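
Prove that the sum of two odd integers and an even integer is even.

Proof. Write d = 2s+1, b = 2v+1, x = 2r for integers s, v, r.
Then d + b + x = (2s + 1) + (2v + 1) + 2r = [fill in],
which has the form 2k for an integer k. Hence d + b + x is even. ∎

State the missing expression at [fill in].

Expanding: (2s + 1) + (2v + 1) + 2r = 2r + 2s + 2v + 2.
Every term is even; pulling out the factor of 2 gives 2(r + s + v + 1).

2(r + s + v + 1)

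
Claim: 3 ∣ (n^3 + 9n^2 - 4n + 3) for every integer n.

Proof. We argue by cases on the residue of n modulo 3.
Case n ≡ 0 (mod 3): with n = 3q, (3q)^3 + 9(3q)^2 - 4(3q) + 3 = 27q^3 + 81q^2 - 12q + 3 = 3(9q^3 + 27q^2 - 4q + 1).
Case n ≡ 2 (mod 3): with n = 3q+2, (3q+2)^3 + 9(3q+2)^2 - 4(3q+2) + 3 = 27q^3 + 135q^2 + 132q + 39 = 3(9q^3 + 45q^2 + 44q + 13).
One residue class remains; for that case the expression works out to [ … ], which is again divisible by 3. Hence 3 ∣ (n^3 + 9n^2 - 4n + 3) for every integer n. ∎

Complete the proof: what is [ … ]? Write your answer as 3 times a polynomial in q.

Only n ≡ 1 (mod 3) is unaccounted for. Put n = 3q+1:
(3q+1)^3 + 9(3q+1)^2 - 4(3q+1) + 3 expands to 27q^3 + 108q^2 + 51q + 9,
and factoring out 3 leaves 3(9q^3 + 36q^2 + 17q + 3).

3(9q^3 + 36q^2 + 17q + 3)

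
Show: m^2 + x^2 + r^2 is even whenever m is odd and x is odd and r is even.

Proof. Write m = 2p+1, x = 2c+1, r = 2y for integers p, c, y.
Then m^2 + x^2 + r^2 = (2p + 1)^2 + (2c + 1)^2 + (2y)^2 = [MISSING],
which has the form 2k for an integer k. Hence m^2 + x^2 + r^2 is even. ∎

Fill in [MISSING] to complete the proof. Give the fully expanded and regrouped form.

Expanding: (2p + 1)^2 + (2c + 1)^2 + (2y)^2 = 4c^2 + 4c + 4p^2 + 4p + 4y^2 + 2.
Every term is even; pulling out the factor of 2 gives 2(2c^2 + 2c + 2p^2 + 2p + 2y^2 + 1).

2(2c^2 + 2c + 2p^2 + 2p + 2y^2 + 1)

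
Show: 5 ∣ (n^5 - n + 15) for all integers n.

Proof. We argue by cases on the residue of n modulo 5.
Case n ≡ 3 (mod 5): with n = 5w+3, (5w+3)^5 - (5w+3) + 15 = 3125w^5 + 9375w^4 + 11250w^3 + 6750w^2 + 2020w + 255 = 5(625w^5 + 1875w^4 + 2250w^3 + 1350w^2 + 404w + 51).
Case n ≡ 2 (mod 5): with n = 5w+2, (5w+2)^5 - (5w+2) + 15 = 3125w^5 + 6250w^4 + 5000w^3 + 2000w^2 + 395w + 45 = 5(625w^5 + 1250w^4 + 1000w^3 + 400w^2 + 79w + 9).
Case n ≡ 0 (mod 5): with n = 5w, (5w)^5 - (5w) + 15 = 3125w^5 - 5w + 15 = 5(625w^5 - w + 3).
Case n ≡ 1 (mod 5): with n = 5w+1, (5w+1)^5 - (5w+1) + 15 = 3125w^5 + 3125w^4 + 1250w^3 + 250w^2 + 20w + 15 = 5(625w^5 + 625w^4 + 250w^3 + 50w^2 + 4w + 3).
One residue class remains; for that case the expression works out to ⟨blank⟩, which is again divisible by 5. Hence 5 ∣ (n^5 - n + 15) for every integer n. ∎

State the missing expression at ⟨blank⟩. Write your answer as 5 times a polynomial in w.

5(625w^5 + 2500w^4 + 4000w^3 + 3200w^2 + 1279w + 207)

The residues treated are {3, 2, 0, 1}, so the missing case is n ≡ 4 (mod 5); write n = 5w+4.
Then (5w+4)^5 - (5w+4) + 15 = 3125w^5 + 12500w^4 + 20000w^3 + 16000w^2 + 6395w + 1035 = 5(625w^5 + 2500w^4 + 4000w^3 + 3200w^2 + 1279w + 207).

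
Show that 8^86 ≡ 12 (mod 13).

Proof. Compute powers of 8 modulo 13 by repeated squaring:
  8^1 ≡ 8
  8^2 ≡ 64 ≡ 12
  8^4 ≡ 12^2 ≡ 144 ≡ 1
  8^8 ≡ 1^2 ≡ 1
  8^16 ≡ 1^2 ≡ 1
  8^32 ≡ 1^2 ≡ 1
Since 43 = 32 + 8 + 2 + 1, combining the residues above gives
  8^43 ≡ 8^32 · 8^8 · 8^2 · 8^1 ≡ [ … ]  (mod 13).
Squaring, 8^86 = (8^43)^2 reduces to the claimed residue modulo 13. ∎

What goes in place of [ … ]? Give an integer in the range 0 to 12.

Multiply the listed residues: 1 · 1 · 12 · 8 = 1 → 12 → 96.
Reducing modulo 13: 96 = 7·13 + 5, so 8^43 ≡ 5.

5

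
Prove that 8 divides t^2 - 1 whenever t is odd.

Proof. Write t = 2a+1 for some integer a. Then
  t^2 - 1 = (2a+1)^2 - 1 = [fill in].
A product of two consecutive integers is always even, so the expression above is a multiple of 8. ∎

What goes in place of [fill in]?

4a(a + 1)

(2a+1)^2 - 1 = 4a^2 + 4a + 1 - 1 = 4a^2 + 4a = 4a(a+1).
Since a and a+1 are consecutive, a(a+1) is even, and 4·(even) is a multiple of 8.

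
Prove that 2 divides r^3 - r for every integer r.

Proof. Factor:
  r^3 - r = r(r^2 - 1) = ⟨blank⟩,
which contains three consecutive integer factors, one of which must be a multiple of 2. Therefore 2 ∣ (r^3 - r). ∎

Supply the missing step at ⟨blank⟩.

(r - 1)r(r + 1)

r(r^2 - 1) = r(r - 1)(r + 1) = (r - 1)r(r + 1).
These three factors are consecutive integers, so their product is divisible by 2.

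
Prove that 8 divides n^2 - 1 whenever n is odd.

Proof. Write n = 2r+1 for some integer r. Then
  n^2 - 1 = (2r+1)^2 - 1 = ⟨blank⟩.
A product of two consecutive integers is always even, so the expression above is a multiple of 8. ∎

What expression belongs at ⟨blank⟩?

(2r+1)^2 - 1 = 4r^2 + 4r + 1 - 1 = 4r^2 + 4r = 4r(r+1).
Since r and r+1 are consecutive, r(r+1) is even, and 4·(even) is a multiple of 8.

4r(r + 1)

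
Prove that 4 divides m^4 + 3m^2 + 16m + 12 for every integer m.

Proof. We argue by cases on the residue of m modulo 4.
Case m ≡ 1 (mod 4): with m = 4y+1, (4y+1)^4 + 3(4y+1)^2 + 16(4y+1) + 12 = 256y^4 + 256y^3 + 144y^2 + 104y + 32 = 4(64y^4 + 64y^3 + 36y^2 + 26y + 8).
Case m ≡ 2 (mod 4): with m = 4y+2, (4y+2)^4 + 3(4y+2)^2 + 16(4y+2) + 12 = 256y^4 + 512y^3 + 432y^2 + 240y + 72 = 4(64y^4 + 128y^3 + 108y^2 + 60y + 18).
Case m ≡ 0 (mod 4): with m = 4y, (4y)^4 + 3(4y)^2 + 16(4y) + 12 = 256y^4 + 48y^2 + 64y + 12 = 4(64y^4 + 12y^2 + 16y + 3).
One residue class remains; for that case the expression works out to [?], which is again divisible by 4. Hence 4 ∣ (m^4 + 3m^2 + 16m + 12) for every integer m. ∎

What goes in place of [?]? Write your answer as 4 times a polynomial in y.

4(64y^4 + 192y^3 + 228y^2 + 142y + 42)

Only m ≡ 3 (mod 4) is unaccounted for. Put m = 4y+3:
(4y+3)^4 + 3(4y+3)^2 + 16(4y+3) + 12 expands to 256y^4 + 768y^3 + 912y^2 + 568y + 168,
and factoring out 4 leaves 4(64y^4 + 192y^3 + 228y^2 + 142y + 42).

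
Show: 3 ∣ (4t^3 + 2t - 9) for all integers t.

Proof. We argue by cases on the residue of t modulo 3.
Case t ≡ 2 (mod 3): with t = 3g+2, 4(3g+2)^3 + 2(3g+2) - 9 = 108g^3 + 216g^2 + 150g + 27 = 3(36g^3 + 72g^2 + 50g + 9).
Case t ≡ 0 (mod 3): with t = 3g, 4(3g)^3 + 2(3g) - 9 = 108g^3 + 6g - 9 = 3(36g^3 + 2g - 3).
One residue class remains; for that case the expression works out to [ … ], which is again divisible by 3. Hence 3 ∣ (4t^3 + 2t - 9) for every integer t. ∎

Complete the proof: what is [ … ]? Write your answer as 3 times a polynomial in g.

The residues treated are {2, 0}, so the missing case is t ≡ 1 (mod 3); write t = 3g+1.
Then 4(3g+1)^3 + 2(3g+1) - 9 = 108g^3 + 108g^2 + 42g - 3 = 3(36g^3 + 36g^2 + 14g - 1).

3(36g^3 + 36g^2 + 14g - 1)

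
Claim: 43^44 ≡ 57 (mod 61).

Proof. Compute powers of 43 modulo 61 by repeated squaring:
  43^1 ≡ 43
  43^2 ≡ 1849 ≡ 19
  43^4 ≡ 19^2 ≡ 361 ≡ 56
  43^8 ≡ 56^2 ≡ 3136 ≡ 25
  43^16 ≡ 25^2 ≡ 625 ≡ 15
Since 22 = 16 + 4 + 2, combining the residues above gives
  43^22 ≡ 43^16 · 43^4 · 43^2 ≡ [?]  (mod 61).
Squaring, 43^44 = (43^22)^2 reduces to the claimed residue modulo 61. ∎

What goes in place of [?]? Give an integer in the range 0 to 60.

39

43^16 · 43^4 · 43^2 ≡ 15 · 56 · 19 = 15960.
15960 mod 61 = 39, so 43^22 ≡ 39 (mod 61).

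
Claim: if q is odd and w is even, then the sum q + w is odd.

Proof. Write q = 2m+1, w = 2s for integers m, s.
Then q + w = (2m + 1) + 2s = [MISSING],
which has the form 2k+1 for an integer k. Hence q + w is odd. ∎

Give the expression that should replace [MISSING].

Expanding: (2m + 1) + 2s = 2m + 2s + 1.
Every term except the constant is even, so this is 2(m + s) + 1,
and m + s ∈ ℤ gives the required form.

2(m + s) + 1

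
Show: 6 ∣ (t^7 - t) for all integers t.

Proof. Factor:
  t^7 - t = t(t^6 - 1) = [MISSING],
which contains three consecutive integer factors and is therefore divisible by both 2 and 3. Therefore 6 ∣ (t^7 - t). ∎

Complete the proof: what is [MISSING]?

t^6 - 1 = (t^2 - 1)(t^4 + t^2 + 1), and t^2 - 1 = (t-1)(t+1).
So t(t^6 - 1) = (t - 1)t(t + 1)(t^4 + t^2 + 1).

(t - 1)t(t + 1)(t^4 + t^2 + 1)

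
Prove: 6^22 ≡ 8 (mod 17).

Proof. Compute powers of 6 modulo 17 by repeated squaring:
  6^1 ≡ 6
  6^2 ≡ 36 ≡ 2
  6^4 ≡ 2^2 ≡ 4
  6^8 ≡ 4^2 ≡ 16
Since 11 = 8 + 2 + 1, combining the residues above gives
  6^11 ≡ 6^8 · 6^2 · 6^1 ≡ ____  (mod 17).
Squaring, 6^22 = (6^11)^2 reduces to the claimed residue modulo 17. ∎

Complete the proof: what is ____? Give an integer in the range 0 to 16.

Multiply the listed residues: 16 · 2 · 6 = 32 → 192.
Reducing modulo 17: 192 = 11·17 + 5, so 6^11 ≡ 5.

5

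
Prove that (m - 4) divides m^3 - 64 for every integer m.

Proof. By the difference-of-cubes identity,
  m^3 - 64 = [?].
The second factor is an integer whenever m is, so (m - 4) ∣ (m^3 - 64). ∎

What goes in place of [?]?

Polynomial division of m^3 - 64 by m - 4 leaves remainder 0 and quotient m^2 + 4m + 16.
Hence m^3 - 64 = (m - 4)(m^2 + 4m + 16).

(m - 4)(m^2 + 4m + 16)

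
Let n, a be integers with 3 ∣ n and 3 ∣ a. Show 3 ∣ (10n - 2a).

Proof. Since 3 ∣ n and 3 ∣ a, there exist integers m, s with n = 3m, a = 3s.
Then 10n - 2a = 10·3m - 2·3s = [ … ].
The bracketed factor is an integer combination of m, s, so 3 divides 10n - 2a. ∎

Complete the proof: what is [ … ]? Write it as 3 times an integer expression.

3(10m - 2s)

Each term has a factor of 3: 10·3m - 2·3s = 3·(10m - 2s).
Since 10m - 2s is an integer, 3 ∣ (10n - 2a).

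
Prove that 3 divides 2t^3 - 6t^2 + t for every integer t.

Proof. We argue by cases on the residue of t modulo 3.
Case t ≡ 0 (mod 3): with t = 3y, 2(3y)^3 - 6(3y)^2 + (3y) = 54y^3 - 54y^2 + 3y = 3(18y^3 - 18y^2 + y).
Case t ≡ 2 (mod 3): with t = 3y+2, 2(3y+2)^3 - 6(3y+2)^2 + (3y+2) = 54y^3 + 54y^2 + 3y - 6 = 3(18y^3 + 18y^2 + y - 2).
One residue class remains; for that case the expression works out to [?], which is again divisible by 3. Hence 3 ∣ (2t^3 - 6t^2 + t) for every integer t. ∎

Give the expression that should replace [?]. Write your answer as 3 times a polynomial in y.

3(18y^3 - 5y - 1)

Only t ≡ 1 (mod 3) is unaccounted for. Put t = 3y+1:
2(3y+1)^3 - 6(3y+1)^2 + (3y+1) expands to 54y^3 - 15y - 3,
and factoring out 3 leaves 3(18y^3 - 5y - 1).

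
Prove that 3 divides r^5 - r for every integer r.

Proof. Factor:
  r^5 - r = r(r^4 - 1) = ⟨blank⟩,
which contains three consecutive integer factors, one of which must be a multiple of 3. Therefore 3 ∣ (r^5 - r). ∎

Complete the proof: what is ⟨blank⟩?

r^4 - 1 = (r^2 - 1)(r^2 + 1), and r^2 - 1 = (r-1)(r+1).
So r(r^4 - 1) = (r - 1)r(r + 1)(r^2 + 1).

(r - 1)r(r + 1)(r^2 + 1)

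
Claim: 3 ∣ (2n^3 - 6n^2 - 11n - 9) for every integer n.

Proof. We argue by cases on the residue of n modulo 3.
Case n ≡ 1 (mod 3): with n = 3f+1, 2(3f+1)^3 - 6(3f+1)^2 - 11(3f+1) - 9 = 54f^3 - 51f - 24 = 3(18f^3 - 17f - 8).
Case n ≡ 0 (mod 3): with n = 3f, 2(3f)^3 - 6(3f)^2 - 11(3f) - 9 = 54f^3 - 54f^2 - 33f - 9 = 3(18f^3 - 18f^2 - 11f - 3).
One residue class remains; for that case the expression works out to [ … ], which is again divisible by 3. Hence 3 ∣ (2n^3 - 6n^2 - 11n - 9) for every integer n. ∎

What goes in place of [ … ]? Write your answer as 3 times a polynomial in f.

The residues treated are {1, 0}, so the missing case is n ≡ 2 (mod 3); write n = 3f+2.
Then 2(3f+2)^3 - 6(3f+2)^2 - 11(3f+2) - 9 = 54f^3 + 54f^2 - 33f - 39 = 3(18f^3 + 18f^2 - 11f - 13).

3(18f^3 + 18f^2 - 11f - 13)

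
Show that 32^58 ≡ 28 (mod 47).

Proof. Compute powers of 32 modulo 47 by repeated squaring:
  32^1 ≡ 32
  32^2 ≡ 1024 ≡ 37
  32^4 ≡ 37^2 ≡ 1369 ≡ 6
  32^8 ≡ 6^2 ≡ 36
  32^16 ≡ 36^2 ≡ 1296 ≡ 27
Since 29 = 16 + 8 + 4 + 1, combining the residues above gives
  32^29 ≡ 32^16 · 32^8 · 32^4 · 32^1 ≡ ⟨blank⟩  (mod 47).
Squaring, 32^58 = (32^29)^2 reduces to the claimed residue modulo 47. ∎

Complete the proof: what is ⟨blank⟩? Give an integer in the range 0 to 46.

34

Multiply the listed residues: 27 · 36 · 6 · 32 = 972 → 5832 → 186624.
Reducing modulo 47: 186624 = 3970·47 + 34, so 32^29 ≡ 34.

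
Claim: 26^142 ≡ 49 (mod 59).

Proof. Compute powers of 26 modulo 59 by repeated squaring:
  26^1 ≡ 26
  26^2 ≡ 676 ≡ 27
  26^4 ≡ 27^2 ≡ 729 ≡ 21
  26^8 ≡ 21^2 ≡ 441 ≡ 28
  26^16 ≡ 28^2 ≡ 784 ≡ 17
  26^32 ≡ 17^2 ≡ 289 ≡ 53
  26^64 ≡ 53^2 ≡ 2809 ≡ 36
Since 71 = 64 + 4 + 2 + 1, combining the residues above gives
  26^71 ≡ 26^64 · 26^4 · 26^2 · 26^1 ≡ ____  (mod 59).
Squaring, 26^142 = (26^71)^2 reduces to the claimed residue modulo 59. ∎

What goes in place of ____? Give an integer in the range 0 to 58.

7

26^64 · 26^4 · 26^2 · 26^1 ≡ 36 · 21 · 27 · 26 = 530712.
530712 mod 59 = 7, so 26^71 ≡ 7 (mod 59).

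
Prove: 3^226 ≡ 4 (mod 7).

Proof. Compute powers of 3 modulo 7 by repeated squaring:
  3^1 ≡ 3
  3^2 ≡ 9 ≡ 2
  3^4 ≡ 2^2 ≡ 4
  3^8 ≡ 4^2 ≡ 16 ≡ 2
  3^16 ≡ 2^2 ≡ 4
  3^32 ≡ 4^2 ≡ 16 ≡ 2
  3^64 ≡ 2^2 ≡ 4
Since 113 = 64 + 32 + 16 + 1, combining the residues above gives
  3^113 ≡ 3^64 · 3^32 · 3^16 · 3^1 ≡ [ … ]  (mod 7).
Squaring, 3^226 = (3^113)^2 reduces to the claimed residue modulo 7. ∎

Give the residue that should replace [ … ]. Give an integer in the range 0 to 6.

3^64 · 3^32 · 3^16 · 3^1 ≡ 4 · 2 · 4 · 3 = 96.
96 mod 7 = 5, so 3^113 ≡ 5 (mod 7).

5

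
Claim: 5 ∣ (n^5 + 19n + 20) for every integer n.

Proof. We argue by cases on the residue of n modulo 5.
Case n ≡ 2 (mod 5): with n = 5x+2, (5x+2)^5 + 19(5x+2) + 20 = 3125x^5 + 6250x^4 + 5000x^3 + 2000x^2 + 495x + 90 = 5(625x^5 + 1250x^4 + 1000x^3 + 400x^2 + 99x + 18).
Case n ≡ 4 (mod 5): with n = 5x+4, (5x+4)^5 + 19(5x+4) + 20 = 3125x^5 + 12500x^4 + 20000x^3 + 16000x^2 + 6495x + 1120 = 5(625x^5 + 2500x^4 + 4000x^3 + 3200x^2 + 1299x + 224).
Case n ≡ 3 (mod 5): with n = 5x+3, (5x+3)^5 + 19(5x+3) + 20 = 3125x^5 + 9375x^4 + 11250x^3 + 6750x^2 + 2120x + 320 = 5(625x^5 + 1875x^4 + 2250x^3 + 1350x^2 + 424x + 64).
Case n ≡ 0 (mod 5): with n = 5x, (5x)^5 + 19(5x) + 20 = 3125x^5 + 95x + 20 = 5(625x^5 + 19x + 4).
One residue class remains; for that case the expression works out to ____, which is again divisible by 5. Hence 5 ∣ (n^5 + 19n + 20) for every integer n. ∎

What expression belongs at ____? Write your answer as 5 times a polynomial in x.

5(625x^5 + 625x^4 + 250x^3 + 50x^2 + 24x + 8)

The residues treated are {2, 4, 3, 0}, so the missing case is n ≡ 1 (mod 5); write n = 5x+1.
Then (5x+1)^5 + 19(5x+1) + 20 = 3125x^5 + 3125x^4 + 1250x^3 + 250x^2 + 120x + 40 = 5(625x^5 + 625x^4 + 250x^3 + 50x^2 + 24x + 8).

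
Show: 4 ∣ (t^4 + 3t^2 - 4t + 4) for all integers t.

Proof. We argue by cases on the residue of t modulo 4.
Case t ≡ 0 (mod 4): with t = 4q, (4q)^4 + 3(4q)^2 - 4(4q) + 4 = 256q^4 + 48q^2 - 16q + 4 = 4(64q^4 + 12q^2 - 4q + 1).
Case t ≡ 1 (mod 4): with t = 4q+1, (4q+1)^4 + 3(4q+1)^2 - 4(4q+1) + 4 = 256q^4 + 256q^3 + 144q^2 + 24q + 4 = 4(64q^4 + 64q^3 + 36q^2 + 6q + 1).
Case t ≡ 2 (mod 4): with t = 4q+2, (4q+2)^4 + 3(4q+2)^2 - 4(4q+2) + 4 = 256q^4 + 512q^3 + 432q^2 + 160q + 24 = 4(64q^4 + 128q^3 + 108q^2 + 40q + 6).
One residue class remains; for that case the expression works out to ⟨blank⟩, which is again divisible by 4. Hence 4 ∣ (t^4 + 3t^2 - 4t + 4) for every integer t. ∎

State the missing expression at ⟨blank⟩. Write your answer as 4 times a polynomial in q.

4(64q^4 + 192q^3 + 228q^2 + 122q + 25)

Only t ≡ 3 (mod 4) is unaccounted for. Put t = 4q+3:
(4q+3)^4 + 3(4q+3)^2 - 4(4q+3) + 4 expands to 256q^4 + 768q^3 + 912q^2 + 488q + 100,
and factoring out 4 leaves 4(64q^4 + 192q^3 + 228q^2 + 122q + 25).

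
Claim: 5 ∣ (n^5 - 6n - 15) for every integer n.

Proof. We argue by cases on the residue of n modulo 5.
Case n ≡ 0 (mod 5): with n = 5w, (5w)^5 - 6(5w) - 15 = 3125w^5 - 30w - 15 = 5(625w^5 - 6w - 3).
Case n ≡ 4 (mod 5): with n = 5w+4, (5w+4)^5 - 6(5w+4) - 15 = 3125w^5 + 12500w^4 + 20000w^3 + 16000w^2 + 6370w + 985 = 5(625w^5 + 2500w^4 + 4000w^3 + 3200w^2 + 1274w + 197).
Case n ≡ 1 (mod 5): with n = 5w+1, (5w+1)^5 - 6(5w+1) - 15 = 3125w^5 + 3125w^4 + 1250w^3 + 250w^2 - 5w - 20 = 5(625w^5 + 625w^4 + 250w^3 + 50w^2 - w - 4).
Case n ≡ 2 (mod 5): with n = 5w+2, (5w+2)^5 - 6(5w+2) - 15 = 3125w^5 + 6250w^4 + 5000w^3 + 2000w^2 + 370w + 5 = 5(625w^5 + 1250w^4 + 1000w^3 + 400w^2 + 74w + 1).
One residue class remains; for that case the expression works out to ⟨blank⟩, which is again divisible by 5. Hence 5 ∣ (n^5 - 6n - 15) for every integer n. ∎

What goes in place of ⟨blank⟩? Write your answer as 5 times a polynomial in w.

5(625w^5 + 1875w^4 + 2250w^3 + 1350w^2 + 399w + 42)

Only n ≡ 3 (mod 5) is unaccounted for. Put n = 5w+3:
(5w+3)^5 - 6(5w+3) - 15 expands to 3125w^5 + 9375w^4 + 11250w^3 + 6750w^2 + 1995w + 210,
and factoring out 5 leaves 5(625w^5 + 1875w^4 + 2250w^3 + 1350w^2 + 399w + 42).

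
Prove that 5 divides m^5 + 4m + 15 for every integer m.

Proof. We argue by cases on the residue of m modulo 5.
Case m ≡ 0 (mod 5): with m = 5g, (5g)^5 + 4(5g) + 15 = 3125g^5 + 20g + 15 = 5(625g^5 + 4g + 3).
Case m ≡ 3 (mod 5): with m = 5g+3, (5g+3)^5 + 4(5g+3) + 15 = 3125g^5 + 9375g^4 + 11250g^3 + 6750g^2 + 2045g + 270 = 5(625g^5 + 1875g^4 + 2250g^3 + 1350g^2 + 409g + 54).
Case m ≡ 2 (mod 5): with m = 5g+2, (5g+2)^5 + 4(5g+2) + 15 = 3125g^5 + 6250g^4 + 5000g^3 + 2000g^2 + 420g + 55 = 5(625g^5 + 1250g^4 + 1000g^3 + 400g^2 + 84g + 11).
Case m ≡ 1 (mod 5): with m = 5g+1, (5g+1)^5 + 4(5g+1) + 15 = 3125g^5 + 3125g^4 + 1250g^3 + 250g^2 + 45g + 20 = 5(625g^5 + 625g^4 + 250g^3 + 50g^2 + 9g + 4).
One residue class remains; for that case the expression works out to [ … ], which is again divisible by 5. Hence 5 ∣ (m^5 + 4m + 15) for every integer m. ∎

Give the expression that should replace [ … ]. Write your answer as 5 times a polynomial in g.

The residues treated are {0, 3, 2, 1}, so the missing case is m ≡ 4 (mod 5); write m = 5g+4.
Then (5g+4)^5 + 4(5g+4) + 15 = 3125g^5 + 12500g^4 + 20000g^3 + 16000g^2 + 6420g + 1055 = 5(625g^5 + 2500g^4 + 4000g^3 + 3200g^2 + 1284g + 211).

5(625g^5 + 2500g^4 + 4000g^3 + 3200g^2 + 1284g + 211)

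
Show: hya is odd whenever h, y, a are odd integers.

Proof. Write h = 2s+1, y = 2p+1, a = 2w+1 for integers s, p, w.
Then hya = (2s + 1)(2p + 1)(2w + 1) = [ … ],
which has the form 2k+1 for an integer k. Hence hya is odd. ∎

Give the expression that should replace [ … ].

2(4psw + 2ps + 2pw + p + 2sw + s + w) + 1

(2s + 1)(2p + 1)(2w + 1) = 8psw + 4ps + 4pw + 2p + 4sw + 2s + 2w + 1
= 2(4psw + 2ps + 2pw + p + 2sw + s + w) + 1.
Since 4psw + 2ps + 2pw + p + 2sw + s + w is an integer, the product is of the form 2k+1 for an integer k.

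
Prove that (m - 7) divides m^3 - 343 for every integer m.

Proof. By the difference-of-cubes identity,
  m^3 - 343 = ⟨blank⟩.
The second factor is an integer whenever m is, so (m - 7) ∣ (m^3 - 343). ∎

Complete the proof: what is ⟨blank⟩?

(m - 7)(m^2 + 7m + 49)

Polynomial division of m^3 - 343 by m - 7 leaves remainder 0 and quotient m^2 + 7m + 49.
Hence m^3 - 343 = (m - 7)(m^2 + 7m + 49).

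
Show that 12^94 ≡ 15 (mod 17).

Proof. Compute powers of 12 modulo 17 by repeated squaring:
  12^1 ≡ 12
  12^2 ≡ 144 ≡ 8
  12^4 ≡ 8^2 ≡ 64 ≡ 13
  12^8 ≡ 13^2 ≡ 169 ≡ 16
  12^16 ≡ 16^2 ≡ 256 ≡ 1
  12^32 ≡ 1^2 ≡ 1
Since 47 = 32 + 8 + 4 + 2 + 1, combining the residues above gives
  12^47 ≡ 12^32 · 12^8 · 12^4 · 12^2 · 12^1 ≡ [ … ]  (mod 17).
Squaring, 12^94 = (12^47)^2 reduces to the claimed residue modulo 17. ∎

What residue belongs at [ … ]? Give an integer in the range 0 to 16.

10

Multiply the listed residues: 1 · 16 · 13 · 8 · 12 = 16 → 208 → 1664 → 19968.
Reducing modulo 17: 19968 = 1174·17 + 10, so 12^47 ≡ 10.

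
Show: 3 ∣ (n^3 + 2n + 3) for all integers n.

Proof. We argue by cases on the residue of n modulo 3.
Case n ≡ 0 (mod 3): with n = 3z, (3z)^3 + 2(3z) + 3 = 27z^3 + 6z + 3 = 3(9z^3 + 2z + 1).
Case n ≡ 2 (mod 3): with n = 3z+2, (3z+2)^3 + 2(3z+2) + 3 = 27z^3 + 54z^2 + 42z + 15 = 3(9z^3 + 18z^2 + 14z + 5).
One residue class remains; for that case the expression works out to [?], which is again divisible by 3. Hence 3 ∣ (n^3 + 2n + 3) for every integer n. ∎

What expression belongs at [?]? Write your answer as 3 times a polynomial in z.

3(9z^3 + 9z^2 + 5z + 2)

The residues treated are {0, 2}, so the missing case is n ≡ 1 (mod 3); write n = 3z+1.
Then (3z+1)^3 + 2(3z+1) + 3 = 27z^3 + 27z^2 + 15z + 6 = 3(9z^3 + 9z^2 + 5z + 2).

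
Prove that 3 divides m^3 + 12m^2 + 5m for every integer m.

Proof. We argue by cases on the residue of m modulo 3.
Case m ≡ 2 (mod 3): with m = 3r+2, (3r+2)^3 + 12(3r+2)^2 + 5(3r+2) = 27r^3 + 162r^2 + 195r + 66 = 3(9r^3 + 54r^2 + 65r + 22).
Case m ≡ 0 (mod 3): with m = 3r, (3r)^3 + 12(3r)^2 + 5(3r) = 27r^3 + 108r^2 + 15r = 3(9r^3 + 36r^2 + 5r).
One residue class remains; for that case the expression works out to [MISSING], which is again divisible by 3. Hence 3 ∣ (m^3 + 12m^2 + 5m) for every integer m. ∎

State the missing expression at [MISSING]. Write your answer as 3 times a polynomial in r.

Only m ≡ 1 (mod 3) is unaccounted for. Put m = 3r+1:
(3r+1)^3 + 12(3r+1)^2 + 5(3r+1) expands to 27r^3 + 135r^2 + 96r + 18,
and factoring out 3 leaves 3(9r^3 + 45r^2 + 32r + 6).

3(9r^3 + 45r^2 + 32r + 6)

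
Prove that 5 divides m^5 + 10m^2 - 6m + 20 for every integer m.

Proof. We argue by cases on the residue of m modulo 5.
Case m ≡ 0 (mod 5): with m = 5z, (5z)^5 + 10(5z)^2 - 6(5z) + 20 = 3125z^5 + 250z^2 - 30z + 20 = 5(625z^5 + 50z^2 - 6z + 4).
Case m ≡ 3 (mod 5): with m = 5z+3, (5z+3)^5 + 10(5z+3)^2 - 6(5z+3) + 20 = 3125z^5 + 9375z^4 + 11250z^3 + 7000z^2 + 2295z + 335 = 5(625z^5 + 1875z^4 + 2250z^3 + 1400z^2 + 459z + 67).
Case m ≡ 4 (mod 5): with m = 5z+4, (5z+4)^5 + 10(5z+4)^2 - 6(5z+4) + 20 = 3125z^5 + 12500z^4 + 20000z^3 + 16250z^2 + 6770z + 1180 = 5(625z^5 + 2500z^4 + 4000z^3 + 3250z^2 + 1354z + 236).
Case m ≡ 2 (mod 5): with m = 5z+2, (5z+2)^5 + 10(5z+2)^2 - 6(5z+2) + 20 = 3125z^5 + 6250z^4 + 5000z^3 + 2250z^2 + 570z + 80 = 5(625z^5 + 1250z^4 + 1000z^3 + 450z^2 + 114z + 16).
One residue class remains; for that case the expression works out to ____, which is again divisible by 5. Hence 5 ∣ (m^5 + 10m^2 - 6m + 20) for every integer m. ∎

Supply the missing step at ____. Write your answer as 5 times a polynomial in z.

The residues treated are {0, 3, 4, 2}, so the missing case is m ≡ 1 (mod 5); write m = 5z+1.
Then (5z+1)^5 + 10(5z+1)^2 - 6(5z+1) + 20 = 3125z^5 + 3125z^4 + 1250z^3 + 500z^2 + 95z + 25 = 5(625z^5 + 625z^4 + 250z^3 + 100z^2 + 19z + 5).

5(625z^5 + 625z^4 + 250z^3 + 100z^2 + 19z + 5)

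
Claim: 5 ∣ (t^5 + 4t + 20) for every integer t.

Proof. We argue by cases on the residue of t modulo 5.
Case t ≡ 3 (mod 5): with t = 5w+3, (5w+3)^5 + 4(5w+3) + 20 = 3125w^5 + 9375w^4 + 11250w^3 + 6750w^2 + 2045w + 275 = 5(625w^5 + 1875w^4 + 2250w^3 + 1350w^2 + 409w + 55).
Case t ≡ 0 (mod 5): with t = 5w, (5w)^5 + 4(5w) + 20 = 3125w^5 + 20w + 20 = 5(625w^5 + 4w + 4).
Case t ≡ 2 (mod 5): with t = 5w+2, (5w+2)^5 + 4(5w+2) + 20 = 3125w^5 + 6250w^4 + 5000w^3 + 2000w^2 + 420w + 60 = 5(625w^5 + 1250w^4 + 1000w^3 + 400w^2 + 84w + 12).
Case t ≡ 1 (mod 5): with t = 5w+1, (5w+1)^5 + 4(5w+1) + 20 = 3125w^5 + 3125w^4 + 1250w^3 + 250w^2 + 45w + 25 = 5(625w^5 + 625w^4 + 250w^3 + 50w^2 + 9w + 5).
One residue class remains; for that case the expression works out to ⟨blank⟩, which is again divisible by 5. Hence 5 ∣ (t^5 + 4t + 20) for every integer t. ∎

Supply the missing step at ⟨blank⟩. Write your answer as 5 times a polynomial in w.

5(625w^5 + 2500w^4 + 4000w^3 + 3200w^2 + 1284w + 212)

Only t ≡ 4 (mod 5) is unaccounted for. Put t = 5w+4:
(5w+4)^5 + 4(5w+4) + 20 expands to 3125w^5 + 12500w^4 + 20000w^3 + 16000w^2 + 6420w + 1060,
and factoring out 5 leaves 5(625w^5 + 2500w^4 + 4000w^3 + 3200w^2 + 1284w + 212).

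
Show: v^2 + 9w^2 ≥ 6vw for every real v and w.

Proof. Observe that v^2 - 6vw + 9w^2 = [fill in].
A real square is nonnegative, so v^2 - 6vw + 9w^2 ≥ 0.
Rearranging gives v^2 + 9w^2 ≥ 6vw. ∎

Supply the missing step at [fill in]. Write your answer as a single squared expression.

(v - 3w)^2

v^2 - 6vw + 9w^2 is a perfect-square trinomial: the outer terms are (v)^2 and (3w)^2, and the cross term is -2·v·3w.
So v^2 - 6vw + 9w^2 = (v - 3w)^2 ≥ 0.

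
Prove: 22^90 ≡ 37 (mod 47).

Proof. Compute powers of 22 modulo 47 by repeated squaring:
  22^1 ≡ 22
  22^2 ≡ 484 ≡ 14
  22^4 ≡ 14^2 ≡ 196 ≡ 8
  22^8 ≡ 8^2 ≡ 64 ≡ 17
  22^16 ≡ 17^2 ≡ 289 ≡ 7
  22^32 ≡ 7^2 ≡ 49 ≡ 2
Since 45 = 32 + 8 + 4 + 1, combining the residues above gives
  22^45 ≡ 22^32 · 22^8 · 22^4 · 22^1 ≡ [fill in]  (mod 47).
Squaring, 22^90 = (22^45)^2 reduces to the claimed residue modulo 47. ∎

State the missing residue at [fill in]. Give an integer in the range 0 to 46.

22^32 · 22^8 · 22^4 · 22^1 ≡ 2 · 17 · 8 · 22 = 5984.
5984 mod 47 = 15, so 22^45 ≡ 15 (mod 47).

15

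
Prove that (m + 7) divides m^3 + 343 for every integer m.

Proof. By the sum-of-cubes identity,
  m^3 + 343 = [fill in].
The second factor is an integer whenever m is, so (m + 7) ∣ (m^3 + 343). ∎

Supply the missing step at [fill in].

(m + 7)(m^2 - 7m + 49)

Polynomial division of m^3 + 343 by m + 7 leaves remainder 0 and quotient m^2 - 7m + 49.
Hence m^3 + 343 = (m + 7)(m^2 - 7m + 49).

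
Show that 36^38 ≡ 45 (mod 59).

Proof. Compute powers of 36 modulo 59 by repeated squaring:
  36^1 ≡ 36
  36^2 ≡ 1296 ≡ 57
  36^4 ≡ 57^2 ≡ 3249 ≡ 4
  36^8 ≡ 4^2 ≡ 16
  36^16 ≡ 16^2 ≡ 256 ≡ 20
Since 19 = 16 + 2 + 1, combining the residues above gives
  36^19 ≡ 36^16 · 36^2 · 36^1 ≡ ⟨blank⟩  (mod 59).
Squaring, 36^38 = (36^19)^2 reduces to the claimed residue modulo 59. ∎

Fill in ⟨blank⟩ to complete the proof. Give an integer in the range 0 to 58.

35

Multiply the listed residues: 20 · 57 · 36 = 1140 → 41040.
Reducing modulo 59: 41040 = 695·59 + 35, so 36^19 ≡ 35.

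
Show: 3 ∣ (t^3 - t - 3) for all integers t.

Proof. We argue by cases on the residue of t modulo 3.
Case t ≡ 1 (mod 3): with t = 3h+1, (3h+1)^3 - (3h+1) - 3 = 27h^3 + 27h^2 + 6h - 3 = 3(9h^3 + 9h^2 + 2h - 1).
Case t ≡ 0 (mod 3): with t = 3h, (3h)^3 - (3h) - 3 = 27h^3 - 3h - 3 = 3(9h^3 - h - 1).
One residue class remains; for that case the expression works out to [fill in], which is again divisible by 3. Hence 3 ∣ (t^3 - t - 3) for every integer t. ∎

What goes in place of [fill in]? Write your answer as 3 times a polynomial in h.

3(9h^3 + 18h^2 + 11h + 1)

Only t ≡ 2 (mod 3) is unaccounted for. Put t = 3h+2:
(3h+2)^3 - (3h+2) - 3 expands to 27h^3 + 54h^2 + 33h + 3,
and factoring out 3 leaves 3(9h^3 + 18h^2 + 11h + 1).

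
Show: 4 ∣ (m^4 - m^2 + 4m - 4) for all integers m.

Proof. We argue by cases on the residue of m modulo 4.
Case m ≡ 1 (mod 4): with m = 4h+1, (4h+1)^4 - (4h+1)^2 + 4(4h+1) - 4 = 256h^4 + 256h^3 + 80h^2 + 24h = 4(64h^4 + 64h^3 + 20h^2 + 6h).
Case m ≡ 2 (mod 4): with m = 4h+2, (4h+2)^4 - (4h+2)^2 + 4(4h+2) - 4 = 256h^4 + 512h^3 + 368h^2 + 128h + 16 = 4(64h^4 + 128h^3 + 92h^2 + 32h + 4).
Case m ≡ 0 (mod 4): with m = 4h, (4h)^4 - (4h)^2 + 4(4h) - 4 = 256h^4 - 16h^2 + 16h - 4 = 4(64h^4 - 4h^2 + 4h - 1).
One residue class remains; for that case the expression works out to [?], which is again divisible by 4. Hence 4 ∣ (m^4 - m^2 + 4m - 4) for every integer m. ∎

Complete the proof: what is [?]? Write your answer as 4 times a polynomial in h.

Only m ≡ 3 (mod 4) is unaccounted for. Put m = 4h+3:
(4h+3)^4 - (4h+3)^2 + 4(4h+3) - 4 expands to 256h^4 + 768h^3 + 848h^2 + 424h + 80,
and factoring out 4 leaves 4(64h^4 + 192h^3 + 212h^2 + 106h + 20).

4(64h^4 + 192h^3 + 212h^2 + 106h + 20)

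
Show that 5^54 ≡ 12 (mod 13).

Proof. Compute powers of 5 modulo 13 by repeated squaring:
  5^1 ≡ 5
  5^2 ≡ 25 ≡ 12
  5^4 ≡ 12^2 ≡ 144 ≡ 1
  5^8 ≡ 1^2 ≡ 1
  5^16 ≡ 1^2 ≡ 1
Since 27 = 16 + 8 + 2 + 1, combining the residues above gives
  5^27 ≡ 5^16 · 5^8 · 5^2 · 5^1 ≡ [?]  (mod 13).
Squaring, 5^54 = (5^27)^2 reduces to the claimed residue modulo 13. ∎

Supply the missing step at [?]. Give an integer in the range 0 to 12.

8

5^16 · 5^8 · 5^2 · 5^1 ≡ 1 · 1 · 12 · 5 = 60.
60 mod 13 = 8, so 5^27 ≡ 8 (mod 13).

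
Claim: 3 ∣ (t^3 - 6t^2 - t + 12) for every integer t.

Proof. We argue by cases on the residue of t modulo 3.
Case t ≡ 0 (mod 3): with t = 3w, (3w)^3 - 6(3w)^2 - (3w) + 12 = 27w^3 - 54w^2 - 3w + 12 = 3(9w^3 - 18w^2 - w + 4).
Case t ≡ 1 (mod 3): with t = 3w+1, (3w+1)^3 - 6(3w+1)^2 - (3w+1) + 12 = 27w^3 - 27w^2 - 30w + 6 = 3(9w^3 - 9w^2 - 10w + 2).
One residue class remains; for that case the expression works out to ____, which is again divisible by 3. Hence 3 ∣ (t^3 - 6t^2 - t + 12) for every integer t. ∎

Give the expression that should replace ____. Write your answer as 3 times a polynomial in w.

3(9w^3 - 13w - 2)

Only t ≡ 2 (mod 3) is unaccounted for. Put t = 3w+2:
(3w+2)^3 - 6(3w+2)^2 - (3w+2) + 12 expands to 27w^3 - 39w - 6,
and factoring out 3 leaves 3(9w^3 - 13w - 2).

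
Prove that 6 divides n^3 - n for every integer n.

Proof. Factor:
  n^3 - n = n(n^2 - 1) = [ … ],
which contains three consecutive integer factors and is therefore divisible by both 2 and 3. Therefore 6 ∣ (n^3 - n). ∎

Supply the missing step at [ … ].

(n - 1)n(n + 1)

n(n^2 - 1) = n(n - 1)(n + 1) = (n - 1)n(n + 1).
These three factors are consecutive integers, so their product is divisible by 6.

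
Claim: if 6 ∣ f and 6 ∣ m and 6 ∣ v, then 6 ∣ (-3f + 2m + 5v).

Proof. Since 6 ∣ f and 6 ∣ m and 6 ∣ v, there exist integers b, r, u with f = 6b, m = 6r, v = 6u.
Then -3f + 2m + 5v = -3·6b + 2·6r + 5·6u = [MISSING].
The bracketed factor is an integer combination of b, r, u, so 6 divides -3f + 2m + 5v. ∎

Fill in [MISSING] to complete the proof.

6(-3b + 2r + 5u)

Each term has a factor of 6: -3·6b + 2·6r + 5·6u = 6·(-3b + 2r + 5u).
Since -3b + 2r + 5u is an integer, 6 ∣ (-3f + 2m + 5v).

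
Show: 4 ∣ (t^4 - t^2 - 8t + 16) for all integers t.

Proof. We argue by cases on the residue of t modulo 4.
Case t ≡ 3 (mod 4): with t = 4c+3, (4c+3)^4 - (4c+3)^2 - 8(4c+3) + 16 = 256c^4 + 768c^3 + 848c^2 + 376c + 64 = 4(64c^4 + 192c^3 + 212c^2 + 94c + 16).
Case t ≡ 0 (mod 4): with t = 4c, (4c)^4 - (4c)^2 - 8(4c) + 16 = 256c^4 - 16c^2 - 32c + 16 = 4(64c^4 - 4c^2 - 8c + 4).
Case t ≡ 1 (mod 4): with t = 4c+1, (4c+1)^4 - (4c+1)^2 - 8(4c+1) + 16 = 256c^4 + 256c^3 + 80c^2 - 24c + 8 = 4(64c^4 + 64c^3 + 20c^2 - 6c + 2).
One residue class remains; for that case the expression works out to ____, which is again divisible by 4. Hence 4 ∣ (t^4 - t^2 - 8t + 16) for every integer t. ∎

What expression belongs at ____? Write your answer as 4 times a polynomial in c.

Only t ≡ 2 (mod 4) is unaccounted for. Put t = 4c+2:
(4c+2)^4 - (4c+2)^2 - 8(4c+2) + 16 expands to 256c^4 + 512c^3 + 368c^2 + 80c + 12,
and factoring out 4 leaves 4(64c^4 + 128c^3 + 92c^2 + 20c + 3).

4(64c^4 + 128c^3 + 92c^2 + 20c + 3)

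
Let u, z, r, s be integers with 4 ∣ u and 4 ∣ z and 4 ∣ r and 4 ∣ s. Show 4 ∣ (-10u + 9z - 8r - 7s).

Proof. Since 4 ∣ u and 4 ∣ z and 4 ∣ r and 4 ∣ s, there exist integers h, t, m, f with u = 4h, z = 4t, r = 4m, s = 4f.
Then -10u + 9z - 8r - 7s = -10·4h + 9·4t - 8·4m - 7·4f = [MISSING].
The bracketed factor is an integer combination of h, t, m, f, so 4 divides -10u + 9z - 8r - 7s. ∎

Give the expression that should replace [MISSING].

Each term has a factor of 4: -10·4h + 9·4t - 8·4m - 7·4f = 4·(-7f - 10h - 8m + 9t).
Since -7f - 10h - 8m + 9t is an integer, 4 ∣ (-10u + 9z - 8r - 7s).

4(-7f - 10h - 8m + 9t)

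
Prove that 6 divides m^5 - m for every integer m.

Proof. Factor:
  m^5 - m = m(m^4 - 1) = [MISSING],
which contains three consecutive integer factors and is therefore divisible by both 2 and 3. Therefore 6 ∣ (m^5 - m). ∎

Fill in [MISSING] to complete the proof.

(m - 1)m(m + 1)(m^2 + 1)

m^4 - 1 = (m^2 - 1)(m^2 + 1), and m^2 - 1 = (m-1)(m+1).
So m(m^4 - 1) = (m - 1)m(m + 1)(m^2 + 1).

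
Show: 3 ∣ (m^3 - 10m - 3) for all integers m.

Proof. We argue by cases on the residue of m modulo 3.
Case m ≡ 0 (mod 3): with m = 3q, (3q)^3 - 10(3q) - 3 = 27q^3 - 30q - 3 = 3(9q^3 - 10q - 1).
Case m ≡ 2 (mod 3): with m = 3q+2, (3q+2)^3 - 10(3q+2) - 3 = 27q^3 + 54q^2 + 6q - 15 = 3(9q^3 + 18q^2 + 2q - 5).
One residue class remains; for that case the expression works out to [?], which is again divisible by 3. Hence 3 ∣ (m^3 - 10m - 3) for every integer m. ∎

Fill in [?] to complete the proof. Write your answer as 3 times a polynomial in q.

The residues treated are {0, 2}, so the missing case is m ≡ 1 (mod 3); write m = 3q+1.
Then (3q+1)^3 - 10(3q+1) - 3 = 27q^3 + 27q^2 - 21q - 12 = 3(9q^3 + 9q^2 - 7q - 4).

3(9q^3 + 9q^2 - 7q - 4)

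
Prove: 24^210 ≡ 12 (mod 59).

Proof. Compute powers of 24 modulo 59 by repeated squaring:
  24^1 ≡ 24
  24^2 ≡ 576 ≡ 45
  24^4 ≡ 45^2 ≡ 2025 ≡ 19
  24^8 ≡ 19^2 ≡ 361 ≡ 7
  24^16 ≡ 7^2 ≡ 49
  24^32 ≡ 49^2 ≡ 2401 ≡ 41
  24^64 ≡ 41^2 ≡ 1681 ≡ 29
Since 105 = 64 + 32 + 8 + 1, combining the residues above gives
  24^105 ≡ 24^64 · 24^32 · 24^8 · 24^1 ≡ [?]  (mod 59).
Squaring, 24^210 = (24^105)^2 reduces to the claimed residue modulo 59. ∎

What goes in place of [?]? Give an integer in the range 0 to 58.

Multiply the listed residues: 29 · 41 · 7 · 24 = 1189 → 8323 → 199752.
Reducing modulo 59: 199752 = 3385·59 + 37, so 24^105 ≡ 37.

37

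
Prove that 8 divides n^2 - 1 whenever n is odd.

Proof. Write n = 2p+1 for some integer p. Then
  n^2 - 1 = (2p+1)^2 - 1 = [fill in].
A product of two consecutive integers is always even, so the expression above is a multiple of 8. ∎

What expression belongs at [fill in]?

4p(p + 1)

(2p+1)^2 - 1 = 4p^2 + 4p + 1 - 1 = 4p^2 + 4p = 4p(p+1).
Since p and p+1 are consecutive, p(p+1) is even, and 4·(even) is a multiple of 8.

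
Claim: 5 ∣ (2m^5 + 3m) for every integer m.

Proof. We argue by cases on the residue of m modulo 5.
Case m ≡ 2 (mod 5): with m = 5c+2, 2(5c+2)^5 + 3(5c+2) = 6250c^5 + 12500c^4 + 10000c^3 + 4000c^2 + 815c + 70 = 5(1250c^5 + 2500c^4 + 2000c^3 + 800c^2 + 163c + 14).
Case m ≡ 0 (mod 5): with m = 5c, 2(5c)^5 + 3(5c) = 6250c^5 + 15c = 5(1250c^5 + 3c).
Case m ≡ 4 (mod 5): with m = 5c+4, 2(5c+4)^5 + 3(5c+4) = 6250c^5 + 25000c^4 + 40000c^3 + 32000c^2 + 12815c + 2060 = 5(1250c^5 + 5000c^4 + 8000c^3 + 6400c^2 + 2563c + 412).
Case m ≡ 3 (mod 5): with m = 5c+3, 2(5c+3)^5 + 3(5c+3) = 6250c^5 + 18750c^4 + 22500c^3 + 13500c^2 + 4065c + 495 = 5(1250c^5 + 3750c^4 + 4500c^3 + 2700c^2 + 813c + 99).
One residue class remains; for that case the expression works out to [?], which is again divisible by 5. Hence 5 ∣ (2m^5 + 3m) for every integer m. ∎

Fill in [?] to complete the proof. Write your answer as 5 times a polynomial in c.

Only m ≡ 1 (mod 5) is unaccounted for. Put m = 5c+1:
2(5c+1)^5 + 3(5c+1) expands to 6250c^5 + 6250c^4 + 2500c^3 + 500c^2 + 65c + 5,
and factoring out 5 leaves 5(1250c^5 + 1250c^4 + 500c^3 + 100c^2 + 13c + 1).

5(1250c^5 + 1250c^4 + 500c^3 + 100c^2 + 13c + 1)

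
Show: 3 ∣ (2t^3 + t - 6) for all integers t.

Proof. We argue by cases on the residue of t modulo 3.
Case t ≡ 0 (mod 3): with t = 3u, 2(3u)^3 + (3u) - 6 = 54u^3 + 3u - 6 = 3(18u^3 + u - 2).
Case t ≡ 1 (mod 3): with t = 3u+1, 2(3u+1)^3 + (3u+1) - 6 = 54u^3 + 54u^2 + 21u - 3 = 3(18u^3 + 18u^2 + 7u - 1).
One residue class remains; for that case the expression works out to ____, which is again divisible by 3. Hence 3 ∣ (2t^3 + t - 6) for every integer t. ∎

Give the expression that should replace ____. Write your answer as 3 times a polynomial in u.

The residues treated are {0, 1}, so the missing case is t ≡ 2 (mod 3); write t = 3u+2.
Then 2(3u+2)^3 + (3u+2) - 6 = 54u^3 + 108u^2 + 75u + 12 = 3(18u^3 + 36u^2 + 25u + 4).

3(18u^3 + 36u^2 + 25u + 4)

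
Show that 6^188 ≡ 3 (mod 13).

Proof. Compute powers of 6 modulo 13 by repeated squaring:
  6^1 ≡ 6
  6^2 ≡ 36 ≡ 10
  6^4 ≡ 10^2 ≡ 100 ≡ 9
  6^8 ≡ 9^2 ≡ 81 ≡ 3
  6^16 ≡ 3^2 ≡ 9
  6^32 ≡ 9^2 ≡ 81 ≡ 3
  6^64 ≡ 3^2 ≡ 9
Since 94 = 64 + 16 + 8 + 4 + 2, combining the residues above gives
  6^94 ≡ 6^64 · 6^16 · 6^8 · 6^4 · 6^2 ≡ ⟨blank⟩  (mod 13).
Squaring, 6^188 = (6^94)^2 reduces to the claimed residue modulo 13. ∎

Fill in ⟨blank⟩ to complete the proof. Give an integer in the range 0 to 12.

6^64 · 6^16 · 6^8 · 6^4 · 6^2 ≡ 9 · 9 · 3 · 9 · 10 = 21870.
21870 mod 13 = 4, so 6^94 ≡ 4 (mod 13).

4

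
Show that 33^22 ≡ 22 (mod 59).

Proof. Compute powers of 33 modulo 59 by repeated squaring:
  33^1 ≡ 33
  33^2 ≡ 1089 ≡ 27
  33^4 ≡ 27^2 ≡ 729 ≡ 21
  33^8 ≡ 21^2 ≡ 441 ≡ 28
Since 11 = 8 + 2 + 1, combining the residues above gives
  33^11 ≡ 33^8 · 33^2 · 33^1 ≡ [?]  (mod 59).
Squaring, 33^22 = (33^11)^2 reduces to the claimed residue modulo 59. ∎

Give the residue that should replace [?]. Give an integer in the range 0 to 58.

33^8 · 33^2 · 33^1 ≡ 28 · 27 · 33 = 24948.
24948 mod 59 = 50, so 33^11 ≡ 50 (mod 59).

50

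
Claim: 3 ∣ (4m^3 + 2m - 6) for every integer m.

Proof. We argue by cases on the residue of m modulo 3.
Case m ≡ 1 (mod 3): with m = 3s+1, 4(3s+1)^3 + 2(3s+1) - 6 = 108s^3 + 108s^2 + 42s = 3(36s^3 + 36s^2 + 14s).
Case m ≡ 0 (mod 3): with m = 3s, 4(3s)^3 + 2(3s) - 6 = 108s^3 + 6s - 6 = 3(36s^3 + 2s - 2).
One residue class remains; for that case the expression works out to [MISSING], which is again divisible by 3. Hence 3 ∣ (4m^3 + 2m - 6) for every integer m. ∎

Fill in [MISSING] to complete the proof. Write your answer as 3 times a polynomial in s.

The residues treated are {1, 0}, so the missing case is m ≡ 2 (mod 3); write m = 3s+2.
Then 4(3s+2)^3 + 2(3s+2) - 6 = 108s^3 + 216s^2 + 150s + 30 = 3(36s^3 + 72s^2 + 50s + 10).

3(36s^3 + 72s^2 + 50s + 10)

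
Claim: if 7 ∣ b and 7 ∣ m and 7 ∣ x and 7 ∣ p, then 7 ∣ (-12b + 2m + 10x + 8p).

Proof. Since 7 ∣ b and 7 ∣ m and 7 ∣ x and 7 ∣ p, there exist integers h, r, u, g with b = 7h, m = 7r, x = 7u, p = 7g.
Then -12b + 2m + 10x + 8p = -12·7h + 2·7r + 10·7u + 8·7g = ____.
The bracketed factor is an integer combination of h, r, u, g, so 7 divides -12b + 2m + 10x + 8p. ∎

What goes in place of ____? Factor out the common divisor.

Each term has a factor of 7: -12·7h + 2·7r + 10·7u + 8·7g = 7·(8g - 12h + 2r + 10u).
Since 8g - 12h + 2r + 10u is an integer, 7 ∣ (-12b + 2m + 10x + 8p).

7(8g - 12h + 2r + 10u)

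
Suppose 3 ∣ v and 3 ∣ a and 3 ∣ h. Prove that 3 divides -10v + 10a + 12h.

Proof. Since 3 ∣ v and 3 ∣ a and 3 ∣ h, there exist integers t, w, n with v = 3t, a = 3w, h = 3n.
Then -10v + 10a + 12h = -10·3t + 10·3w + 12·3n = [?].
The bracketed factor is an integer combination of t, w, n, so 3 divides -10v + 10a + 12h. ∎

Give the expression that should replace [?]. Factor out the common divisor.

Pull the common 3 out of every term: -10·3t + 10·3w + 12·3n = 3(12n - 10t + 10w).
12n - 10t + 10w is an integer, which exhibits the divisibility.

3(12n - 10t + 10w)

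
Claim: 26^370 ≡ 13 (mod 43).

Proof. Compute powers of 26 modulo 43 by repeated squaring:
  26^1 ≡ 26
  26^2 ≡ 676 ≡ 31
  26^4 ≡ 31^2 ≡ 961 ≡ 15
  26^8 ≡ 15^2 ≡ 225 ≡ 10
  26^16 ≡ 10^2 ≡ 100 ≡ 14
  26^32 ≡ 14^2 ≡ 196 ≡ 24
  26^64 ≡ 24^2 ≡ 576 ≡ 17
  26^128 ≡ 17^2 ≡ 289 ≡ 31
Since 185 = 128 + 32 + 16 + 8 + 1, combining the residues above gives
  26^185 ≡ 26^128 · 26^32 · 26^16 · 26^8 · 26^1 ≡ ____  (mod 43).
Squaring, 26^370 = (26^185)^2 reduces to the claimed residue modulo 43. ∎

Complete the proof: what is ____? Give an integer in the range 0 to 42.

20

Multiply the listed residues: 31 · 24 · 14 · 10 · 26 = 744 → 10416 → 104160 → 2708160.
Reducing modulo 43: 2708160 = 62980·43 + 20, so 26^185 ≡ 20.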